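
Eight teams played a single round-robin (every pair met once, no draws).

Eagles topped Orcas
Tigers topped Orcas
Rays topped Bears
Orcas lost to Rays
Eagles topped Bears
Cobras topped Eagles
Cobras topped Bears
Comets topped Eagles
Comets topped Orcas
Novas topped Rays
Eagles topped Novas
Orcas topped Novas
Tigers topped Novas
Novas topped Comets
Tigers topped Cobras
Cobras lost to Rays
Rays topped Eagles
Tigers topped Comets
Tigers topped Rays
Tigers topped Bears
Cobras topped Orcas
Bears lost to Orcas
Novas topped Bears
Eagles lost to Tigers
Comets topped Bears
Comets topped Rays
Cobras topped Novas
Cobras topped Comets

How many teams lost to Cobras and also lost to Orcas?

Cobras beat: Eagles, Novas, Comets, Orcas, Bears.
Orcas beat: Novas, Bears.
Both beat: Novas, Bears — 2.

2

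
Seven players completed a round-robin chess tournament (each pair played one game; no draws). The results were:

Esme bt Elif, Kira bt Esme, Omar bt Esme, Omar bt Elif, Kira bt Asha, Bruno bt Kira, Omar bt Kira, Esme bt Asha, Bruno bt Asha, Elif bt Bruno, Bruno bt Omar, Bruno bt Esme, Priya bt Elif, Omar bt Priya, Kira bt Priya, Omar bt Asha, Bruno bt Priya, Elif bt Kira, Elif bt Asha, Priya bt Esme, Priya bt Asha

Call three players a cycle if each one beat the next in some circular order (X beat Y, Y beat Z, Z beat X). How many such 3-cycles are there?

Win totals: Esme 2, Asha 0, Priya 3, Elif 3, Bruno 5, Kira 3, Omar 5.
A player with w wins dominates both others in C(w,2) triples; summing gives 1 + 0 + 3 + 3 + 10 + 3 + 10 = 30 transitive triples.
Total triples C(7,3) = 35, so cyclic triples = 35 − 30 = 5.

5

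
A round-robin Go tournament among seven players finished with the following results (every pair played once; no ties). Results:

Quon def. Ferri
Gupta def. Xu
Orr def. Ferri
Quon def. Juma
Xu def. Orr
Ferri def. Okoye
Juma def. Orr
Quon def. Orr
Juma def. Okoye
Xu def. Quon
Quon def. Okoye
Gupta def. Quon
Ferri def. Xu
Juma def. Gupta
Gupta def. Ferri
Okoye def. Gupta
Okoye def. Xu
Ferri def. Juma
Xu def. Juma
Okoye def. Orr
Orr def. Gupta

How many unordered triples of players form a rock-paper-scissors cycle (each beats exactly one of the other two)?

13

Win totals: Quon 4, Juma 3, Xu 3, Gupta 3, Ferri 3, Orr 2, Okoye 3.
A player with w wins dominates both others in C(w,2) triples; summing gives 6 + 3 + 3 + 3 + 3 + 1 + 3 = 22 transitive triples.
Total triples C(7,3) = 35, so cyclic triples = 35 − 22 = 13.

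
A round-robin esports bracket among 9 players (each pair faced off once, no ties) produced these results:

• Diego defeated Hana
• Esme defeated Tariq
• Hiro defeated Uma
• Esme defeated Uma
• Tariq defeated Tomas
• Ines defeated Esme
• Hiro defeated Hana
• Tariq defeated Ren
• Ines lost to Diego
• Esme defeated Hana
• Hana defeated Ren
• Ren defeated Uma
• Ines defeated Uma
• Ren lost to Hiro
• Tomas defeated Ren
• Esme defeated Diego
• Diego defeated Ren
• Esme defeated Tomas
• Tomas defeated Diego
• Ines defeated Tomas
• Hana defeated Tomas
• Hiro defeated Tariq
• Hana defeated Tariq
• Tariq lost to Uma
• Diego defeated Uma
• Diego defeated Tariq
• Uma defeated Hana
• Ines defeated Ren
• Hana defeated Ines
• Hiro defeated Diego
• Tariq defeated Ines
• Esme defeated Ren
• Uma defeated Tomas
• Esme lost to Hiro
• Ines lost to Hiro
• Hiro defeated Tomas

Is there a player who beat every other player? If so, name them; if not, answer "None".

Hiro

Hiro has 8 wins out of 8 opponents — a perfect record.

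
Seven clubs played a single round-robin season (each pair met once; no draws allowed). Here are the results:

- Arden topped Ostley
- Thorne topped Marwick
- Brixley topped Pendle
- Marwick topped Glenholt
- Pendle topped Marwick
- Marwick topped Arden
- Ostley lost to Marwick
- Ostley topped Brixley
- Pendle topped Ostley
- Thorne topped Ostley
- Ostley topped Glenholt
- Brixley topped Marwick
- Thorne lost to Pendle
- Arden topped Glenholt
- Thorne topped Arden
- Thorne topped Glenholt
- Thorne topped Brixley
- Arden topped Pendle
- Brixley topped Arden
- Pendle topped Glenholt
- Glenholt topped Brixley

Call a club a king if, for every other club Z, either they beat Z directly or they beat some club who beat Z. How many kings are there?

Ostley cannot reach Thorne in two steps.
Marwick cannot reach Thorne in two steps.
Glenholt cannot reach Ostley, Thorne in two steps.
Arden reaches everyone (king).
Thorne reaches everyone (king).
Pendle reaches everyone (king).
Brixley reaches everyone (king).
Kings: Arden, Thorne, Pendle, Brixley — 4.

4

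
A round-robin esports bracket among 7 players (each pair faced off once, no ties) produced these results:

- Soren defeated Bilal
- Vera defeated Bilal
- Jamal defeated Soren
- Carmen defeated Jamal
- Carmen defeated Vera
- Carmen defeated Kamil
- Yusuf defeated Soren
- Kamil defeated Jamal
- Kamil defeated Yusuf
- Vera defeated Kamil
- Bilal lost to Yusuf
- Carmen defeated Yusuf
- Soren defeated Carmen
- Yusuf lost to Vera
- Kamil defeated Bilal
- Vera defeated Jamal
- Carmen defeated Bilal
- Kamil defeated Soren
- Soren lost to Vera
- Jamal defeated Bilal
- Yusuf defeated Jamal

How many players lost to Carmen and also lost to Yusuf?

Carmen beat: Yusuf, Bilal, Kamil, Vera, Jamal.
Yusuf beat: Soren, Bilal, Jamal.
Both beat: Bilal, Jamal — 2.

2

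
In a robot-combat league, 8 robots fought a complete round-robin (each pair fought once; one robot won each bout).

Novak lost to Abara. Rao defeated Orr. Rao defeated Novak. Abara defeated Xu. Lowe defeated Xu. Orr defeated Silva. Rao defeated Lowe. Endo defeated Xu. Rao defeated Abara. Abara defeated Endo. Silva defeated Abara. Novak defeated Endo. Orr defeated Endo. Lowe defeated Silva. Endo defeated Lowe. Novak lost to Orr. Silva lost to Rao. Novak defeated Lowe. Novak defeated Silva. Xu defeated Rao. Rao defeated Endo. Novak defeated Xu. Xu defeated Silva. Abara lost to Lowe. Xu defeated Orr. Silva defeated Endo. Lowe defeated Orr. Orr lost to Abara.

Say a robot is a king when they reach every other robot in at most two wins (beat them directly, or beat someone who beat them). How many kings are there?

Xu reaches everyone (king).
Orr cannot reach Rao in two steps.
Endo cannot reach Novak in two steps.
Abara reaches everyone (king).
Lowe reaches everyone (king).
Novak reaches everyone (king).
Rao reaches everyone (king).
Silva cannot reach Rao in two steps.
Kings: Xu, Abara, Lowe, Novak, Rao — 5.

5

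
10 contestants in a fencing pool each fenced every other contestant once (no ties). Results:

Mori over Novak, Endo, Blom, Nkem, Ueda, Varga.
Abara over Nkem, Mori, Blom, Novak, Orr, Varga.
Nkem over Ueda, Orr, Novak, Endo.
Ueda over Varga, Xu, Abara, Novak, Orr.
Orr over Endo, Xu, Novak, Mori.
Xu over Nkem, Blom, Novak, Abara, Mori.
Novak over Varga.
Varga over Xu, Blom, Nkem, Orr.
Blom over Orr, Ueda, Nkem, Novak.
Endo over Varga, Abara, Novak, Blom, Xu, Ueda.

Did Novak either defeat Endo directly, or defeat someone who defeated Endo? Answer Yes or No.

Novak did not beat Endo directly.
Novak beat Varga, but each of them lost to Endo. No two-step path.

No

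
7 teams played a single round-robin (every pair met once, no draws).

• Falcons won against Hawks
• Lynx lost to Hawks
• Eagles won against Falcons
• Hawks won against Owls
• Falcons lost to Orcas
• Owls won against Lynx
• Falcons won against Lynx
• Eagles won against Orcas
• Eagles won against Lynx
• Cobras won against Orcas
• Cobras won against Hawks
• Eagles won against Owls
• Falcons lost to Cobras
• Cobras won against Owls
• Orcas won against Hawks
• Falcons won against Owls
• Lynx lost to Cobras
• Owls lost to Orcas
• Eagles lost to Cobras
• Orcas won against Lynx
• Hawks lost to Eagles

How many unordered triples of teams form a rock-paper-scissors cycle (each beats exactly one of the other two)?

Win totals: Cobras 6, Falcons 3, Owls 1, Lynx 0, Hawks 2, Orcas 4, Eagles 5.
A team with w wins dominates both others in C(w,2) triples; summing gives 15 + 3 + 0 + 0 + 1 + 6 + 10 = 35 transitive triples.
Total triples C(7,3) = 35, so cyclic triples = 35 − 35 = 0.

0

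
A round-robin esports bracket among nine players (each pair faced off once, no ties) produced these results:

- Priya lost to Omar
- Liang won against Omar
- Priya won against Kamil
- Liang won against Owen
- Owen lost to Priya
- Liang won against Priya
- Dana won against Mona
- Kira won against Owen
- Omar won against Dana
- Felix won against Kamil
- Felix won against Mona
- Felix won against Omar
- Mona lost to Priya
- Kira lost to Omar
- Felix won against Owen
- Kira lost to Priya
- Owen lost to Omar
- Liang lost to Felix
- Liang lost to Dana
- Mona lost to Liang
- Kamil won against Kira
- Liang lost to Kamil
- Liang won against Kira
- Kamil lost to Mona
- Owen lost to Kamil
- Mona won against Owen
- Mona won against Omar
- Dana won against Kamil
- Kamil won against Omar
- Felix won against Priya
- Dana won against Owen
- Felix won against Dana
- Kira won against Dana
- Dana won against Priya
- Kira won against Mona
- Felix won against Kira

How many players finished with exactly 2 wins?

0

Win totals: Owen 0, Mona 3, Omar 4, Liang 5, Priya 4, Kira 3, Kamil 4, Felix 8, Dana 5.
No player has exactly 2 wins.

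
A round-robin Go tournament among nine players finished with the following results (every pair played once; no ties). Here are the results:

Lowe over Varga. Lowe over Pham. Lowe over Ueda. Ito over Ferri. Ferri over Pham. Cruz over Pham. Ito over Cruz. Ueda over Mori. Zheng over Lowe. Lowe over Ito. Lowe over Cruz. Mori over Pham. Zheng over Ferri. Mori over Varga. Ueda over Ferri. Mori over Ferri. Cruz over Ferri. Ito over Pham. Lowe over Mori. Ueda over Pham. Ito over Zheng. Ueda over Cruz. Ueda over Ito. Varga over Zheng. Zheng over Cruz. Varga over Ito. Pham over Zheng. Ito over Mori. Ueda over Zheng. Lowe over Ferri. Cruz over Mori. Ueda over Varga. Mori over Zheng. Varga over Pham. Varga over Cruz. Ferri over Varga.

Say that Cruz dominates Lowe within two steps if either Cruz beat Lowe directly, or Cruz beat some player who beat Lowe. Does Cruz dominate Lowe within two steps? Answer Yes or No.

Cruz did not beat Lowe directly.
Cruz beat Pham, Ferri, Mori, but each of them lost to Lowe. No two-step path.

No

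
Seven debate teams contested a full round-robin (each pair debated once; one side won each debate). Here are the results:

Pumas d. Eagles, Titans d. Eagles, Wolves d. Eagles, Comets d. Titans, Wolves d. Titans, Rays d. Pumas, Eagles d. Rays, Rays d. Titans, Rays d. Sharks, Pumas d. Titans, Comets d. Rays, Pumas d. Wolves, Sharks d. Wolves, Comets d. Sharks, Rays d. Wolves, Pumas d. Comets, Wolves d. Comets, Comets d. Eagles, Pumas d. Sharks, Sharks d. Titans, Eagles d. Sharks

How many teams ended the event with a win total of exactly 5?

1

Win totals: Eagles 2, Titans 1, Wolves 3, Comets 4, Pumas 5, Sharks 2, Rays 4.
Exactly 5: Pumas — 1 team.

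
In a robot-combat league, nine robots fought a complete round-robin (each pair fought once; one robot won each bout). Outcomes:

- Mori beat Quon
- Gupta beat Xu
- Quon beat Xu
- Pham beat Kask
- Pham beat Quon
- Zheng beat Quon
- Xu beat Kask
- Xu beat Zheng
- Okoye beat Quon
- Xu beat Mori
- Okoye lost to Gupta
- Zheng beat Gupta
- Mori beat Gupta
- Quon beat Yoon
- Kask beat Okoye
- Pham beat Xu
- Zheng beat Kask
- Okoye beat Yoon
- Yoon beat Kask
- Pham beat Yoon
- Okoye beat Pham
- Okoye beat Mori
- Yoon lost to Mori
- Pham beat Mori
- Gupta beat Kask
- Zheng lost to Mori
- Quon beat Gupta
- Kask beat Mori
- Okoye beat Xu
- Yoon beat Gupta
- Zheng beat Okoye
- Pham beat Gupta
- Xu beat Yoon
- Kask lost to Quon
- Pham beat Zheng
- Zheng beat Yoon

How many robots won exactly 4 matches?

Win totals: Yoon 2, Xu 4, Mori 4, Pham 7, Okoye 5, Quon 4, Gupta 3, Kask 2, Zheng 5.
Exactly 4: Xu, Mori, Quon — 3 robots.

3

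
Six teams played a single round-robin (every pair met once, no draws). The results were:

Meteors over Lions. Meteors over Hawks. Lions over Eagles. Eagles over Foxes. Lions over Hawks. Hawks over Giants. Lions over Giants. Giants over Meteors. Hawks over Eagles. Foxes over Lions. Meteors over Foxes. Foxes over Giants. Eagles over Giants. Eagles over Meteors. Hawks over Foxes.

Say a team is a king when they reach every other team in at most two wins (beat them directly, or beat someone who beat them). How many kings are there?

5

Eagles reaches everyone (king).
Foxes reaches everyone (king).
Giants cannot reach Eagles in two steps.
Lions reaches everyone (king).
Meteors reaches everyone (king).
Hawks reaches everyone (king).
Kings: Eagles, Foxes, Lions, Meteors, Hawks — 5.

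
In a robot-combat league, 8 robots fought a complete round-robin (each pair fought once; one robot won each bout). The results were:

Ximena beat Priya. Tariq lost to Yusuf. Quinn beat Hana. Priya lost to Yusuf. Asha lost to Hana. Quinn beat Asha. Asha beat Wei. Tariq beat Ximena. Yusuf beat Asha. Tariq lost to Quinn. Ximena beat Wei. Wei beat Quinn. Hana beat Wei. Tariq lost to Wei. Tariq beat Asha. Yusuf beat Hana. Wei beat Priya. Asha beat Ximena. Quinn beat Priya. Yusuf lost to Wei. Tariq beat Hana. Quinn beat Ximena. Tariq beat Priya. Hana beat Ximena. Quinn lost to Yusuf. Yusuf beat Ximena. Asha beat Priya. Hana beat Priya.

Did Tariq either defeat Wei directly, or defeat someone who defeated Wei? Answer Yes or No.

Tariq did not beat Wei directly.
Tariq beat Asha, Hana, Ximena, Priya. Of those, Asha beat Wei.

Yes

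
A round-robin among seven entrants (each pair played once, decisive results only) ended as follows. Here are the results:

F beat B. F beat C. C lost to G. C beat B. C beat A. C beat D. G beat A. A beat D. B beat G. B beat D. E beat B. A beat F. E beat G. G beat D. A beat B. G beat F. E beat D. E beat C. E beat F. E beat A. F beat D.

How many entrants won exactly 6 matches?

Win totals: A 3, B 2, C 3, D 0, E 6, F 3, G 4.
Exactly 6: E — 1 entrant.

1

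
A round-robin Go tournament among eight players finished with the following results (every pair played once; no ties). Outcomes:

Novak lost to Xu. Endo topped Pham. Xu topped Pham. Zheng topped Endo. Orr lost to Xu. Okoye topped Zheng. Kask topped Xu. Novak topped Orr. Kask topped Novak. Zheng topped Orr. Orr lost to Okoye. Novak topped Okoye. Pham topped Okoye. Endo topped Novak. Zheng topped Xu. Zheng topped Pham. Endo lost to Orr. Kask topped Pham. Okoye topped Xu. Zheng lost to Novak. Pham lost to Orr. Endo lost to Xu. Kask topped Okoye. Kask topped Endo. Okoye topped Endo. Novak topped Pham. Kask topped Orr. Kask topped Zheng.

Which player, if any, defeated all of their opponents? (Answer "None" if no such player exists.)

Kask

Kask has 7 wins out of 7 opponents — a perfect record.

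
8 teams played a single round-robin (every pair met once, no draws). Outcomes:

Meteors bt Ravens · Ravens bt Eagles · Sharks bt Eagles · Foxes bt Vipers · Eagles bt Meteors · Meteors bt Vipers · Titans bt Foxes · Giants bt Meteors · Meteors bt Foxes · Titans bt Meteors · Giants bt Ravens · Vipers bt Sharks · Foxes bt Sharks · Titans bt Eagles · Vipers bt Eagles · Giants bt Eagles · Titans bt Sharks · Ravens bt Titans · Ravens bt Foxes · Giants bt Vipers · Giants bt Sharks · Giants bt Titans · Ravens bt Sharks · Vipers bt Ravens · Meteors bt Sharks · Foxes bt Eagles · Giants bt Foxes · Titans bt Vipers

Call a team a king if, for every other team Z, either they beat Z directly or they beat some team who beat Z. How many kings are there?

Eagles cannot reach Titans, Giants in two steps.
Meteors cannot reach Giants in two steps.
Titans cannot reach Giants in two steps.
Giants reaches everyone (king).
Vipers cannot reach Giants in two steps.
Foxes cannot reach Titans, Giants in two steps.
Ravens cannot reach Giants in two steps.
Sharks cannot reach Titans, Giants, Vipers, Foxes, Ravens in two steps.
Kings: Giants — 1.

1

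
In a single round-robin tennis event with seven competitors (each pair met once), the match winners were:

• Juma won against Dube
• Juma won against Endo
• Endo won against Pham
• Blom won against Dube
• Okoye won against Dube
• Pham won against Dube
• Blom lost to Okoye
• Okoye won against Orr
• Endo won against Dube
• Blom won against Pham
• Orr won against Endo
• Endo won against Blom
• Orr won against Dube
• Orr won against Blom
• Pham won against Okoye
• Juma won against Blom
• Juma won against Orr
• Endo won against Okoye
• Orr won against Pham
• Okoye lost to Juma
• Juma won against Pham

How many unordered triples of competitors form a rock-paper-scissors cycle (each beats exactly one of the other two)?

3

Win totals: Pham 2, Blom 2, Okoye 3, Endo 4, Juma 6, Dube 0, Orr 4.
A competitor with w wins dominates both others in C(w,2) triples; summing gives 1 + 1 + 3 + 6 + 15 + 0 + 6 = 32 transitive triples.
Total triples C(7,3) = 35, so cyclic triples = 35 − 32 = 3.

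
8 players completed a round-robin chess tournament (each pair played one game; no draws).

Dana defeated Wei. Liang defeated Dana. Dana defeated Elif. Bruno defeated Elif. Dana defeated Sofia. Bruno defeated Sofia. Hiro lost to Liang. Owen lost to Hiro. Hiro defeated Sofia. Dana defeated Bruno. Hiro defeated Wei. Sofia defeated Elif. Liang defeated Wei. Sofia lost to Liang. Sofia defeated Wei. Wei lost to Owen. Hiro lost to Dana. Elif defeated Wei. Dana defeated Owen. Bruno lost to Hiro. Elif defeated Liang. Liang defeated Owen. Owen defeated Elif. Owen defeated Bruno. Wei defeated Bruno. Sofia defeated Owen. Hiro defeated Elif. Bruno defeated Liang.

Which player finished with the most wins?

Dana

Win totals: Elif 2, Wei 1, Liang 5, Sofia 3, Bruno 3, Owen 3, Dana 6, Hiro 5.
Dana leads with 6 wins (next highest: 5).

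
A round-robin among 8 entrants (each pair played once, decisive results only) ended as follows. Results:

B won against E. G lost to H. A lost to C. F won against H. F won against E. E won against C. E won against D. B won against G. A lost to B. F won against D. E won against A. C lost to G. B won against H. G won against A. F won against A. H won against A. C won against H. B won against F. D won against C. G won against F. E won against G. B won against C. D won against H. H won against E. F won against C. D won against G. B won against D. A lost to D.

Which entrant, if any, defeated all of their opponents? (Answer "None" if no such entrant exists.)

B has 7 wins out of 7 opponents — a perfect record.

B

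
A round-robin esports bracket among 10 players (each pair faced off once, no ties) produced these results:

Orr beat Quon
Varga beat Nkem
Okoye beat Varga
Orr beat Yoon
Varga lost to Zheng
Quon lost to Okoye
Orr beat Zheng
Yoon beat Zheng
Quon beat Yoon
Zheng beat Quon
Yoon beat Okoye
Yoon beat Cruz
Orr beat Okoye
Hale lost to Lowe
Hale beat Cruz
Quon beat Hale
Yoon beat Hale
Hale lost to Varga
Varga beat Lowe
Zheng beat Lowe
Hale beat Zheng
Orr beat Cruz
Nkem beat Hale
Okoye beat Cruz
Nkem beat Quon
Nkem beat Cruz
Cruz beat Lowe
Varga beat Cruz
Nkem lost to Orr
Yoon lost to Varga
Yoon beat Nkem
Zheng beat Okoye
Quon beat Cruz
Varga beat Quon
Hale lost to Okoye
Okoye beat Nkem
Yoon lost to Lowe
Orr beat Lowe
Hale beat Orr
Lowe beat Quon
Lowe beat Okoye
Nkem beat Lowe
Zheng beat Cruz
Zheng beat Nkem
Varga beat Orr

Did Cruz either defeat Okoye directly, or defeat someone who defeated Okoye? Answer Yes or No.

Yes

Cruz did not beat Okoye directly.
Cruz beat Lowe. Of those, Lowe beat Okoye.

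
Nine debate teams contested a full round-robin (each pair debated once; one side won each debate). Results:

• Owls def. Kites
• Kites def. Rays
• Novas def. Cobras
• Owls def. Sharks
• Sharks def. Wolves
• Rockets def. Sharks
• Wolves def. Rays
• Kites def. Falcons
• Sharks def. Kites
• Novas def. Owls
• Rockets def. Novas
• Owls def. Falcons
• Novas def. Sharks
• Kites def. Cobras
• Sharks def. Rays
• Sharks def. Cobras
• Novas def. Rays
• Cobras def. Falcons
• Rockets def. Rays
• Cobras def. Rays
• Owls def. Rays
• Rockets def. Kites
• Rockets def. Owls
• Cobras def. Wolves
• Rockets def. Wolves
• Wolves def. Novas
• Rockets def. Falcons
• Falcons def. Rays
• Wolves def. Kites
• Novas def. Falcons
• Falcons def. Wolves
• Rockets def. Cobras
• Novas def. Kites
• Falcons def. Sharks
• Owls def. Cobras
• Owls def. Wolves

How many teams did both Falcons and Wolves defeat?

1

Falcons beat: Rays, Sharks, Wolves.
Wolves beat: Novas, Rays, Kites.
Both beat: Rays — 1.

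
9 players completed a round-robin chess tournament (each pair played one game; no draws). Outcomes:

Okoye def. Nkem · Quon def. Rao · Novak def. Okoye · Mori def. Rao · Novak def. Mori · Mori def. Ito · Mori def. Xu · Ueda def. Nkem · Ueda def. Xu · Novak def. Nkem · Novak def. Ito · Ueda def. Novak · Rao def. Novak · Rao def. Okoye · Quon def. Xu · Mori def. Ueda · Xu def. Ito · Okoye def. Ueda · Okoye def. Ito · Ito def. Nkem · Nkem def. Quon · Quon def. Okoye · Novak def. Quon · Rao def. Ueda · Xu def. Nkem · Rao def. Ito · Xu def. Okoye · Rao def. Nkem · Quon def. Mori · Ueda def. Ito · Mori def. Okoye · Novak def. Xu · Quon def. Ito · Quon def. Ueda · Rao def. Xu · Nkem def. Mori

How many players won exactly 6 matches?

Win totals: Quon 6, Ito 1, Nkem 2, Xu 3, Mori 5, Rao 6, Okoye 3, Novak 6, Ueda 4.
Exactly 6: Quon, Rao, Novak — 3 players.

3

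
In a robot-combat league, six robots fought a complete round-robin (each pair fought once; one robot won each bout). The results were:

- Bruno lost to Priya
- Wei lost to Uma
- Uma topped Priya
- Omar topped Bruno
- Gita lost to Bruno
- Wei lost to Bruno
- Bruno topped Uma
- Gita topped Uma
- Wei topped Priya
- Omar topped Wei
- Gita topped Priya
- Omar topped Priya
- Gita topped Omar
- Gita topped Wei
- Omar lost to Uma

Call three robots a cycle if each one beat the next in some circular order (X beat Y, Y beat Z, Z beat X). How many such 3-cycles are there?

Of the C(6,3) = 20 triples, the cyclic ones are: {Priya, Wei, Bruno}; {Priya, Bruno, Uma}; {Priya, Bruno, Gita}; {Bruno, Omar, Uma}; {Bruno, Omar, Gita}.
That is 5.

5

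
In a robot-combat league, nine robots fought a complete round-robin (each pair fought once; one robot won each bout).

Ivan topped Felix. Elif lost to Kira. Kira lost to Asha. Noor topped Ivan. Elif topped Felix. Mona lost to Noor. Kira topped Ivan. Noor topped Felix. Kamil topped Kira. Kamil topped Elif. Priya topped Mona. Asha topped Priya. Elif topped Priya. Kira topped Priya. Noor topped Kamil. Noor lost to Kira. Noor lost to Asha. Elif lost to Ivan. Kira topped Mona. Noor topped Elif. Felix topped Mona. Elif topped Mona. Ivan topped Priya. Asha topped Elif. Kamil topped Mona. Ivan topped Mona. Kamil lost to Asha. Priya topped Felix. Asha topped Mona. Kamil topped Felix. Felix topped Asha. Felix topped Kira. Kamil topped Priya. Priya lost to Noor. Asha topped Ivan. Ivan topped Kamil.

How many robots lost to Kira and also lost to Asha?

5

Kira beat: Ivan, Elif, Mona, Noor, Priya.
Asha beat: Ivan, Kamil, Elif, Mona, Kira, Noor, Priya.
Both beat: Ivan, Elif, Mona, Noor, Priya — 5.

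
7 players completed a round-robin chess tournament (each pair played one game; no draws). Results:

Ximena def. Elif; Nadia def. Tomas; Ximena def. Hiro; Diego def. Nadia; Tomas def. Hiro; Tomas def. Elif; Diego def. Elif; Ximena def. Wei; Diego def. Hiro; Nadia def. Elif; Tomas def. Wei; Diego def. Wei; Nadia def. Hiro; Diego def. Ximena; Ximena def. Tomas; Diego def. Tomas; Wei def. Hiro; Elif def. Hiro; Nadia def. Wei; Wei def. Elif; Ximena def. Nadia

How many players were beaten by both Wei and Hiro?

Wei beat: Elif, Hiro.
Hiro beat: no one.
No one was beaten by both.

0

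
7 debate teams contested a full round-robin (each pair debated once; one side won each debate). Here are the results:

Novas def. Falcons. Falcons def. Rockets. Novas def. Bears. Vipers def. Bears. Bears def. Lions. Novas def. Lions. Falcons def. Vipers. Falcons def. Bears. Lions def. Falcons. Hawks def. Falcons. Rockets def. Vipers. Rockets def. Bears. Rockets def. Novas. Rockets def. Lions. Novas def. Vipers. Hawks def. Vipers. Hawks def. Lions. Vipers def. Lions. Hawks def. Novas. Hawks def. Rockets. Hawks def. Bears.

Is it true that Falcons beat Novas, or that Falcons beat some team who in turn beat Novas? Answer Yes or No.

Yes

Falcons did not beat Novas directly.
Falcons beat Bears, Rockets, Vipers. Of those, Rockets beat Novas.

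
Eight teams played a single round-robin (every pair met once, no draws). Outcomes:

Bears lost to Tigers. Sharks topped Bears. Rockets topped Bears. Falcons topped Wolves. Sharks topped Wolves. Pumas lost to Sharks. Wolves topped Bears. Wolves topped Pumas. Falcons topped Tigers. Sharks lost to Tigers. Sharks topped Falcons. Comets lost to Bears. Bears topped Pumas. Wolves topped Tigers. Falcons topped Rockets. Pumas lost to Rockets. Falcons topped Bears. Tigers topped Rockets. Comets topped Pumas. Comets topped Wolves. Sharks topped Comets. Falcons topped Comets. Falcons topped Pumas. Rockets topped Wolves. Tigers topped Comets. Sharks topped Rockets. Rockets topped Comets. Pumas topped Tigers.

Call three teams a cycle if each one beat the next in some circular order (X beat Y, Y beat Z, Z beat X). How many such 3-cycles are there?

Win totals: Rockets 4, Pumas 1, Sharks 6, Comets 2, Tigers 4, Wolves 3, Falcons 6, Bears 2.
A team with w wins dominates both others in C(w,2) triples; summing gives 6 + 0 + 15 + 1 + 6 + 3 + 15 + 1 = 47 transitive triples.
Total triples C(8,3) = 56, so cyclic triples = 56 − 47 = 9.

9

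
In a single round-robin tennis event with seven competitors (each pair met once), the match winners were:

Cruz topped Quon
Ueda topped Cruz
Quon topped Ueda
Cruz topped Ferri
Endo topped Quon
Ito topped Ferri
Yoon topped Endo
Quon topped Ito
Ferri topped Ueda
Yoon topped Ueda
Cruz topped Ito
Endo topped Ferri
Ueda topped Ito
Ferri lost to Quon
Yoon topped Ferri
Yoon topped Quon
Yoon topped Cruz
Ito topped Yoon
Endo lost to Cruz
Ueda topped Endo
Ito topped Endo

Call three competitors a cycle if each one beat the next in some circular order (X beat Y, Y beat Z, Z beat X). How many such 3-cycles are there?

9

Win totals: Yoon 5, Ueda 3, Ito 3, Quon 3, Endo 2, Cruz 4, Ferri 1.
A competitor with w wins dominates both others in C(w,2) triples; summing gives 10 + 3 + 3 + 3 + 1 + 6 + 0 = 26 transitive triples.
Total triples C(7,3) = 35, so cyclic triples = 35 − 26 = 9.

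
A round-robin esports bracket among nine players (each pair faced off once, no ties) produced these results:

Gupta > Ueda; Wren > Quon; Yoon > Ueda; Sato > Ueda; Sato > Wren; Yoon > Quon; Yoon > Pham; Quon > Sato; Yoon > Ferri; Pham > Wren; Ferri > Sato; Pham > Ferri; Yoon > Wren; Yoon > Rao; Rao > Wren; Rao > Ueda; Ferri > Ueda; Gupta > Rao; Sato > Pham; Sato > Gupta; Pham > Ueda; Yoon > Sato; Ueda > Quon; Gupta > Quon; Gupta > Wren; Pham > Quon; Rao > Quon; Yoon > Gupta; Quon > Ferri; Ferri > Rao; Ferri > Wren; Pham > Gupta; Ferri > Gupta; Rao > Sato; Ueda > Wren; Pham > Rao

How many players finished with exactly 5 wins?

1

Win totals: Yoon 8, Pham 6, Ueda 2, Quon 2, Gupta 4, Wren 1, Rao 4, Ferri 5, Sato 4.
Exactly 5: Ferri — 1 player.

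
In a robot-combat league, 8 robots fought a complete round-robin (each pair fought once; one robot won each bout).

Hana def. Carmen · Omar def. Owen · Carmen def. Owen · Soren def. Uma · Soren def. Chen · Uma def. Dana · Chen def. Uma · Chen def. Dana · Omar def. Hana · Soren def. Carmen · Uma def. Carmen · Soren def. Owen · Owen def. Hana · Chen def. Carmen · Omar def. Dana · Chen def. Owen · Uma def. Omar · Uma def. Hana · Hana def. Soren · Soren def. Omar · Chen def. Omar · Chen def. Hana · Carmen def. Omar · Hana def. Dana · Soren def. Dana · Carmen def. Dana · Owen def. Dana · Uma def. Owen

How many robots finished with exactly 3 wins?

Win totals: Carmen 3, Dana 0, Uma 5, Owen 2, Soren 6, Chen 6, Omar 3, Hana 3.
Exactly 3: Carmen, Omar, Hana — 3 robots.

3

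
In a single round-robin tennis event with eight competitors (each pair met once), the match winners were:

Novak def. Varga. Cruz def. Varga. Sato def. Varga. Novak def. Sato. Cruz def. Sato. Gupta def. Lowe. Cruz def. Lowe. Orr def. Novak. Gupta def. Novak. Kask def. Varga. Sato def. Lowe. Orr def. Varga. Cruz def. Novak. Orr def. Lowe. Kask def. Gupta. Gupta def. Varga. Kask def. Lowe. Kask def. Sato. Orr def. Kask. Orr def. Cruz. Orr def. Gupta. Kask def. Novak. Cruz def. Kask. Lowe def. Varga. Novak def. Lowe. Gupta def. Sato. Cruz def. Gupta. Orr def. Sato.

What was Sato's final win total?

2

Sato's results: beat Varga, Lowe; lost to Novak, Gupta, Kask, Orr, Cruz.
That is 2 wins.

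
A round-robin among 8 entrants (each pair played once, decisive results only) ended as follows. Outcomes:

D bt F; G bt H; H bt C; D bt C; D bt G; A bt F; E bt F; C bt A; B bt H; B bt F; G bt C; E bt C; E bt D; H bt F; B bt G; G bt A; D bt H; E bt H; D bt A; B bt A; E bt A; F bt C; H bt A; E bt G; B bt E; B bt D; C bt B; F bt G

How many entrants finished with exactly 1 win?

Win totals: A 1, B 6, C 2, D 5, E 6, F 2, G 3, H 3.
Exactly 1: A — 1 entrant.

1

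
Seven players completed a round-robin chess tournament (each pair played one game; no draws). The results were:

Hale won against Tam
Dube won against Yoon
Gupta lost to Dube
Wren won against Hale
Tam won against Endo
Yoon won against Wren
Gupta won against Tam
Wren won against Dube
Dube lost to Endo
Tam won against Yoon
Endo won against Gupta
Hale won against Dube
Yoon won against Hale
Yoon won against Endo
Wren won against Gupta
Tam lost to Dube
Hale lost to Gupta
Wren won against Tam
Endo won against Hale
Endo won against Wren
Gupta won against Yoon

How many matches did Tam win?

Tam's results: beat Endo, Yoon; lost to Wren, Dube, Gupta, Hale.
That is 2 wins.

2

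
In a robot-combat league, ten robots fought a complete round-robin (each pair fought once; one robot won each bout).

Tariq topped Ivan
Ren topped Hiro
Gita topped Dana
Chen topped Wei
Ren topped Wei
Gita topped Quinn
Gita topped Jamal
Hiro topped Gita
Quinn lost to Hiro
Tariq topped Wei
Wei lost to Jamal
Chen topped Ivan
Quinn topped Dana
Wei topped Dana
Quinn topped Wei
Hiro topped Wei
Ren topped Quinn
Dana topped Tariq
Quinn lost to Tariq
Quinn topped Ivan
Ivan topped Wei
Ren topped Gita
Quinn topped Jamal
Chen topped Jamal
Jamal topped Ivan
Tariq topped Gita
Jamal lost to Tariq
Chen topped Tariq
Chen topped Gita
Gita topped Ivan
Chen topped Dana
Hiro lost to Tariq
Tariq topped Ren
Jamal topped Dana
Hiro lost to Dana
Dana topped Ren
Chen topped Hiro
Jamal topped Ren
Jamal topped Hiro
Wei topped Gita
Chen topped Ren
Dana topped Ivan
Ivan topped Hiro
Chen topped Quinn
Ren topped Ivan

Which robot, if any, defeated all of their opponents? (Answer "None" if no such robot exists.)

Chen

Chen has 9 wins out of 9 opponents — a perfect record.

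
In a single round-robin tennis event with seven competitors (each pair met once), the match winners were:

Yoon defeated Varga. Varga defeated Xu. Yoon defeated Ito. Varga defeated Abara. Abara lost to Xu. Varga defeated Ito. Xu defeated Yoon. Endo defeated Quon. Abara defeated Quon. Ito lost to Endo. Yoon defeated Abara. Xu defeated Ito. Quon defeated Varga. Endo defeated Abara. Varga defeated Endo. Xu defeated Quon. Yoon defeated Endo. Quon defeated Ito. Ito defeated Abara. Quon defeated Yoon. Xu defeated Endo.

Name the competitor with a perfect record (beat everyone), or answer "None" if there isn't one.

Highest win total is Xu with 5 (out of 6 possible).
Xu lost to Varga, so no competitor went undefeated.

None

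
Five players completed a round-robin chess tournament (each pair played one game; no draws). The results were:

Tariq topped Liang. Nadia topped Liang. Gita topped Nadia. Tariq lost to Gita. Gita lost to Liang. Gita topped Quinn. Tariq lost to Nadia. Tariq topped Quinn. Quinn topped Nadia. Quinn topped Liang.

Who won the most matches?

Gita

Win totals: Gita 3, Quinn 2, Tariq 2, Liang 1, Nadia 2.
Gita leads with 3 wins (next highest: 2).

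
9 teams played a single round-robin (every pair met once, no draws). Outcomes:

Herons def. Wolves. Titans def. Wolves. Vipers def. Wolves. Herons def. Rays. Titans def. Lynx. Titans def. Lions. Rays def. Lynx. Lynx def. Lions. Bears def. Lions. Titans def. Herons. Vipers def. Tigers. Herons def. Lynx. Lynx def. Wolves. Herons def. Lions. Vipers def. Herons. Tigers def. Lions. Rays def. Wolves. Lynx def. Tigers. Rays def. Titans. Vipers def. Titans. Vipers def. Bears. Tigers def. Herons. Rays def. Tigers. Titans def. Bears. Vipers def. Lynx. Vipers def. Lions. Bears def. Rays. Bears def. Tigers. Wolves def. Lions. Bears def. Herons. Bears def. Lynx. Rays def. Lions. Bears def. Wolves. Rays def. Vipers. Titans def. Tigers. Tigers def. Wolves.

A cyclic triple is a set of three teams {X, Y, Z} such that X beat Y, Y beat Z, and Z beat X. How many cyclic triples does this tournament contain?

Win totals: Wolves 1, Lions 0, Herons 4, Rays 6, Bears 6, Vipers 7, Lynx 3, Tigers 3, Titans 6.
A team with w wins dominates both others in C(w,2) triples; summing gives 0 + 0 + 6 + 15 + 15 + 21 + 3 + 3 + 15 = 78 transitive triples.
Total triples C(9,3) = 84, so cyclic triples = 84 − 78 = 6.

6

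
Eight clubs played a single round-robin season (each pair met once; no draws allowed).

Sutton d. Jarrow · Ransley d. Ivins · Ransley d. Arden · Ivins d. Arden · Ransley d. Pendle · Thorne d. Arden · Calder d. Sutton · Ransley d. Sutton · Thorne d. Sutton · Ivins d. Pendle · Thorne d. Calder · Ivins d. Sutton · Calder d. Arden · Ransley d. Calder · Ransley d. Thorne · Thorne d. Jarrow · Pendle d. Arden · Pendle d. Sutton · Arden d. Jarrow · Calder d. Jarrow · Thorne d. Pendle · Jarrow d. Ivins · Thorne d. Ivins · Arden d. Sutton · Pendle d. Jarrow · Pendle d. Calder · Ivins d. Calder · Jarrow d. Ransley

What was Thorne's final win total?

Thorne's results: beat Jarrow, Arden, Pendle, Ivins, Calder, Sutton; lost to Ransley.
That is 6 wins.

6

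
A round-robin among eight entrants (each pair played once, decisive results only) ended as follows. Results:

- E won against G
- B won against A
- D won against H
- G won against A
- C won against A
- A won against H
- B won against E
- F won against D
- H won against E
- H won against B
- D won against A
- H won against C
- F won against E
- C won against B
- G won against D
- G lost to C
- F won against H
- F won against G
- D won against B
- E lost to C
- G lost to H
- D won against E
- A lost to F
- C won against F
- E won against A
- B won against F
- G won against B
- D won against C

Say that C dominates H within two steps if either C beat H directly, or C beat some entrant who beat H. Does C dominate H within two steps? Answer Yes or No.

C did not beat H directly.
C beat A, B, E, F, G. Of those, A beat H.

Yes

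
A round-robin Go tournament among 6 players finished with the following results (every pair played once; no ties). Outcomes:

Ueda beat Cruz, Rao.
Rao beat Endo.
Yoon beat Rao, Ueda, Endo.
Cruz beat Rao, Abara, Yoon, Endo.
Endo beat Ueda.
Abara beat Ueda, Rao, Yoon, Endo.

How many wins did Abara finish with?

Abara's results: beat Ueda, Yoon, Rao, Endo; lost to Cruz.
That is 4 wins.

4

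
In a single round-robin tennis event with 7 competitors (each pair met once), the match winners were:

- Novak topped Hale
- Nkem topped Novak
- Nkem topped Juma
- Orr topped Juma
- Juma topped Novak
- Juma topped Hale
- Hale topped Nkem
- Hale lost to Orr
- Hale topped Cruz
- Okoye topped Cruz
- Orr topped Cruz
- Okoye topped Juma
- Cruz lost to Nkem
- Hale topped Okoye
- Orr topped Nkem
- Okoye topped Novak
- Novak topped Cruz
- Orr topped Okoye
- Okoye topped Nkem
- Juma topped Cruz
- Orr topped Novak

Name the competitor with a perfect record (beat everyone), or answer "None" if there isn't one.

Orr has 6 wins out of 6 opponents — a perfect record.

Orr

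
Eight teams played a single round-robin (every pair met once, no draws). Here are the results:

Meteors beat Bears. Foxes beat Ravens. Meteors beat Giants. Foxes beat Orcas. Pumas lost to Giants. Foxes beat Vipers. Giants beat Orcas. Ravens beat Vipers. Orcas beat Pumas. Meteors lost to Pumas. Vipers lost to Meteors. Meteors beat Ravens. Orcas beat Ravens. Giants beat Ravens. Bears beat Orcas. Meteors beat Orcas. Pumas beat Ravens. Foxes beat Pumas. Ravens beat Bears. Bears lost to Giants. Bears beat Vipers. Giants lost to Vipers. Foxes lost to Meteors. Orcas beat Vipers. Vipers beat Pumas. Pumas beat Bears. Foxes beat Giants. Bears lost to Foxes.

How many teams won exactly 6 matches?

2

Win totals: Orcas 3, Ravens 2, Vipers 2, Pumas 3, Foxes 6, Giants 4, Meteors 6, Bears 2.
Exactly 6: Foxes, Meteors — 2 teams.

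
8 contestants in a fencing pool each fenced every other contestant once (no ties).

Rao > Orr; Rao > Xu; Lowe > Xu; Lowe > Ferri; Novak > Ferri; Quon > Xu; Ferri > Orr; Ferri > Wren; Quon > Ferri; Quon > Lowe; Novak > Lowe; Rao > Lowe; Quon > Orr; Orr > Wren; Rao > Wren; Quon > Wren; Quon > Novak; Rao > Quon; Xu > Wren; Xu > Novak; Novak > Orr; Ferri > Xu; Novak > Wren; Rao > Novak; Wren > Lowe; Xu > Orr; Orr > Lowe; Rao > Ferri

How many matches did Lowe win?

2

Lowe's results: beat Ferri, Xu; lost to Rao, Novak, Wren, Quon, Orr.
That is 2 wins.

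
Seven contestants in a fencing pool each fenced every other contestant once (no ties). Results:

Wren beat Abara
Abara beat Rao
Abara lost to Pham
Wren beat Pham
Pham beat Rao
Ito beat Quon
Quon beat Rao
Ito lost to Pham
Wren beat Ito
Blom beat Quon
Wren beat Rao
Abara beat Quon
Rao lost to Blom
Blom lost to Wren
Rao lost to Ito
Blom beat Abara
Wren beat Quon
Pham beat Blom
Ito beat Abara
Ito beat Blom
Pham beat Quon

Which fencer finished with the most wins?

Win totals: Wren 6, Abara 2, Blom 3, Ito 4, Rao 0, Pham 5, Quon 1.
Wren leads with 6 wins (next highest: 5).

Wren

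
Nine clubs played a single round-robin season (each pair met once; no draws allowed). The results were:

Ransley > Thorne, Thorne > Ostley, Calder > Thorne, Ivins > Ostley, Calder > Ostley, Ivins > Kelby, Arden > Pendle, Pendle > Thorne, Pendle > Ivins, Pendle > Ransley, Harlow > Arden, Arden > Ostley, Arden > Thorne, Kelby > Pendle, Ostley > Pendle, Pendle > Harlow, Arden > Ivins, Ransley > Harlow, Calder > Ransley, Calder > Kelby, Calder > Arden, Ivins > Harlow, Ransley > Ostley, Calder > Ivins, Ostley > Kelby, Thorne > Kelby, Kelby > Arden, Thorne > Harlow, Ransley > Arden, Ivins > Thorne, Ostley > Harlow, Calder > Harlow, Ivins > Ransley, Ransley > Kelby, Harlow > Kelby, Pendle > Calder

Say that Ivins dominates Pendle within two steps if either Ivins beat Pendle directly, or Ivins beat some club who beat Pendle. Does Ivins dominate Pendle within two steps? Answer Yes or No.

Yes

Ivins did not beat Pendle directly.
Ivins beat Ransley, Kelby, Harlow, Thorne, Ostley. Of those, Kelby beat Pendle.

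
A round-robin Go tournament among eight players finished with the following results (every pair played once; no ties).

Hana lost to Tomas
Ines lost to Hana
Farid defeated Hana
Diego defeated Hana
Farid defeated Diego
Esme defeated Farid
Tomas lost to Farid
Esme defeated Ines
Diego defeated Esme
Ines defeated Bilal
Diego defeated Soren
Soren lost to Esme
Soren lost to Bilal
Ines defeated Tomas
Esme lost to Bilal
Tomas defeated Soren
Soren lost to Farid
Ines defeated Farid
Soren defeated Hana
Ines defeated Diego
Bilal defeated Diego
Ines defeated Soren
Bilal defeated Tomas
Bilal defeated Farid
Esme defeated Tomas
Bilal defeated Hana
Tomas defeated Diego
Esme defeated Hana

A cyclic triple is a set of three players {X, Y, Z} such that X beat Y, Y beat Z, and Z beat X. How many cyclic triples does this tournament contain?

Win totals: Ines 5, Bilal 6, Farid 4, Soren 1, Esme 5, Diego 3, Tomas 3, Hana 1.
A player with w wins dominates both others in C(w,2) triples; summing gives 10 + 15 + 6 + 0 + 10 + 3 + 3 + 0 = 47 transitive triples.
Total triples C(8,3) = 56, so cyclic triples = 56 − 47 = 9.

9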